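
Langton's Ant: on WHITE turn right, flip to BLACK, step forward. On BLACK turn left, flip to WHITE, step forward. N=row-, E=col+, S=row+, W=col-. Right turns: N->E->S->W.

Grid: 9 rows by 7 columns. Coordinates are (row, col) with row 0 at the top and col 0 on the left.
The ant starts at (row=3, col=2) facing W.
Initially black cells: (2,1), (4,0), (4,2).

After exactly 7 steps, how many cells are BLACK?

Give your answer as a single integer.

Answer: 6

Derivation:
Step 1: on WHITE (3,2): turn R to N, flip to black, move to (2,2). |black|=4
Step 2: on WHITE (2,2): turn R to E, flip to black, move to (2,3). |black|=5
Step 3: on WHITE (2,3): turn R to S, flip to black, move to (3,3). |black|=6
Step 4: on WHITE (3,3): turn R to W, flip to black, move to (3,2). |black|=7
Step 5: on BLACK (3,2): turn L to S, flip to white, move to (4,2). |black|=6
Step 6: on BLACK (4,2): turn L to E, flip to white, move to (4,3). |black|=5
Step 7: on WHITE (4,3): turn R to S, flip to black, move to (5,3). |black|=6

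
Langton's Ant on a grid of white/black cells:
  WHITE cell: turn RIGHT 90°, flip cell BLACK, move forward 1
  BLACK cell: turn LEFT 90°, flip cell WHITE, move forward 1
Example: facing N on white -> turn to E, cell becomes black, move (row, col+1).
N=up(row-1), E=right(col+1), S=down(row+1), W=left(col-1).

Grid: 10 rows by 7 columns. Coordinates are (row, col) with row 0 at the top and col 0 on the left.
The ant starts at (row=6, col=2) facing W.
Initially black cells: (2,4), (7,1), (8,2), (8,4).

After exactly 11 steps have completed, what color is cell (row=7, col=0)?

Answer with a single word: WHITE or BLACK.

Step 1: on WHITE (6,2): turn R to N, flip to black, move to (5,2). |black|=5
Step 2: on WHITE (5,2): turn R to E, flip to black, move to (5,3). |black|=6
Step 3: on WHITE (5,3): turn R to S, flip to black, move to (6,3). |black|=7
Step 4: on WHITE (6,3): turn R to W, flip to black, move to (6,2). |black|=8
Step 5: on BLACK (6,2): turn L to S, flip to white, move to (7,2). |black|=7
Step 6: on WHITE (7,2): turn R to W, flip to black, move to (7,1). |black|=8
Step 7: on BLACK (7,1): turn L to S, flip to white, move to (8,1). |black|=7
Step 8: on WHITE (8,1): turn R to W, flip to black, move to (8,0). |black|=8
Step 9: on WHITE (8,0): turn R to N, flip to black, move to (7,0). |black|=9
Step 10: on WHITE (7,0): turn R to E, flip to black, move to (7,1). |black|=10
Step 11: on WHITE (7,1): turn R to S, flip to black, move to (8,1). |black|=11

Answer: BLACK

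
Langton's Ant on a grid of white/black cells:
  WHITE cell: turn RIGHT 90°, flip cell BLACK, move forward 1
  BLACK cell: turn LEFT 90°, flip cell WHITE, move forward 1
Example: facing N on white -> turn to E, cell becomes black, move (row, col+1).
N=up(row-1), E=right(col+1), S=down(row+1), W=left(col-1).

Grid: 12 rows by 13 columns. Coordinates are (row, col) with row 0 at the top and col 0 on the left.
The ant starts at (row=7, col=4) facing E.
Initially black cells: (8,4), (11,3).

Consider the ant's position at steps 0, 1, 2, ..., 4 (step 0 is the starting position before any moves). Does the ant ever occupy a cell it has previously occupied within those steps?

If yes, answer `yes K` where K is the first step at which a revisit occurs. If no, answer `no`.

Answer: no

Derivation:
Step 1: on WHITE (7,4): turn R to S, flip to black, move to (8,4). |black|=3 — new cell
Step 2: on BLACK (8,4): turn L to E, flip to white, move to (8,5). |black|=2 — new cell
Step 3: on WHITE (8,5): turn R to S, flip to black, move to (9,5). |black|=3 — new cell
Step 4: on WHITE (9,5): turn R to W, flip to black, move to (9,4). |black|=4 — new cell
No revisit within 4 steps.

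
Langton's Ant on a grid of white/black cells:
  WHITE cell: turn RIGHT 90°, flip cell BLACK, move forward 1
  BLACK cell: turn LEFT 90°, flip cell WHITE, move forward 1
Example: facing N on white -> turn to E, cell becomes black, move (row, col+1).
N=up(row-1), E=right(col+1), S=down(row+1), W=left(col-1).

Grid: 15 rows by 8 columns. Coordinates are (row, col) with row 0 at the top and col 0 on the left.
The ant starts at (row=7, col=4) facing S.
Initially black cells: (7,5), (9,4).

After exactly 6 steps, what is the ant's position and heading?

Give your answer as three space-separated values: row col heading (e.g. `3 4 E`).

Answer: 6 5 N

Derivation:
Step 1: on WHITE (7,4): turn R to W, flip to black, move to (7,3). |black|=3
Step 2: on WHITE (7,3): turn R to N, flip to black, move to (6,3). |black|=4
Step 3: on WHITE (6,3): turn R to E, flip to black, move to (6,4). |black|=5
Step 4: on WHITE (6,4): turn R to S, flip to black, move to (7,4). |black|=6
Step 5: on BLACK (7,4): turn L to E, flip to white, move to (7,5). |black|=5
Step 6: on BLACK (7,5): turn L to N, flip to white, move to (6,5). |black|=4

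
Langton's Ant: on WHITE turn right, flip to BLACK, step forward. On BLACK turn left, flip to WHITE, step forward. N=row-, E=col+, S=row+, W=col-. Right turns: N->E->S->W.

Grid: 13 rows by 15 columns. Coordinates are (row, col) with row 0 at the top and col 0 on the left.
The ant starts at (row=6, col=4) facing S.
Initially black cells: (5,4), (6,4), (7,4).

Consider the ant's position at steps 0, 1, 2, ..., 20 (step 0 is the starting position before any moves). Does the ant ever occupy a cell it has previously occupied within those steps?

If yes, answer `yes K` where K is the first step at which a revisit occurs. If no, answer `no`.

Answer: yes 7

Derivation:
Step 1: on BLACK (6,4): turn L to E, flip to white, move to (6,5). |black|=2 — new cell
Step 2: on WHITE (6,5): turn R to S, flip to black, move to (7,5). |black|=3 — new cell
Step 3: on WHITE (7,5): turn R to W, flip to black, move to (7,4). |black|=4 — new cell
Step 4: on BLACK (7,4): turn L to S, flip to white, move to (8,4). |black|=3 — new cell
Step 5: on WHITE (8,4): turn R to W, flip to black, move to (8,3). |black|=4 — new cell
Step 6: on WHITE (8,3): turn R to N, flip to black, move to (7,3). |black|=5 — new cell
Step 7: on WHITE (7,3): turn R to E, flip to black, move to (7,4). |black|=6 — REVISIT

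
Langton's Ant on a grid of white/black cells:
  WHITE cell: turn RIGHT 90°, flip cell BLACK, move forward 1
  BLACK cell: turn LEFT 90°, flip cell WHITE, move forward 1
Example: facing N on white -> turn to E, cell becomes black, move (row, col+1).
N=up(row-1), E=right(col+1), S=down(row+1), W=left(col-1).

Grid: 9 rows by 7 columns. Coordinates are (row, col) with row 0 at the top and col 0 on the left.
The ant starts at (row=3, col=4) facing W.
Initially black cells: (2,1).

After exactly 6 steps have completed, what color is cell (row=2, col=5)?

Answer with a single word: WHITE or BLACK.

Answer: BLACK

Derivation:
Step 1: on WHITE (3,4): turn R to N, flip to black, move to (2,4). |black|=2
Step 2: on WHITE (2,4): turn R to E, flip to black, move to (2,5). |black|=3
Step 3: on WHITE (2,5): turn R to S, flip to black, move to (3,5). |black|=4
Step 4: on WHITE (3,5): turn R to W, flip to black, move to (3,4). |black|=5
Step 5: on BLACK (3,4): turn L to S, flip to white, move to (4,4). |black|=4
Step 6: on WHITE (4,4): turn R to W, flip to black, move to (4,3). |black|=5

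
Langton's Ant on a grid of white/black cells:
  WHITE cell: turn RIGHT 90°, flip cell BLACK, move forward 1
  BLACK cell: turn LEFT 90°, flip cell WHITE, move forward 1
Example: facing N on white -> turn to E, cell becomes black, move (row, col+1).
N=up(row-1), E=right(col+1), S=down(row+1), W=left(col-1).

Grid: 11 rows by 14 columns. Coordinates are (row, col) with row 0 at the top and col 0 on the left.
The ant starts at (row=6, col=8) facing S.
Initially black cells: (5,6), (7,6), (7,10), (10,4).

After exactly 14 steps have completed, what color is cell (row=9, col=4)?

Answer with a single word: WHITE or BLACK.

Answer: WHITE

Derivation:
Step 1: on WHITE (6,8): turn R to W, flip to black, move to (6,7). |black|=5
Step 2: on WHITE (6,7): turn R to N, flip to black, move to (5,7). |black|=6
Step 3: on WHITE (5,7): turn R to E, flip to black, move to (5,8). |black|=7
Step 4: on WHITE (5,8): turn R to S, flip to black, move to (6,8). |black|=8
Step 5: on BLACK (6,8): turn L to E, flip to white, move to (6,9). |black|=7
Step 6: on WHITE (6,9): turn R to S, flip to black, move to (7,9). |black|=8
Step 7: on WHITE (7,9): turn R to W, flip to black, move to (7,8). |black|=9
Step 8: on WHITE (7,8): turn R to N, flip to black, move to (6,8). |black|=10
Step 9: on WHITE (6,8): turn R to E, flip to black, move to (6,9). |black|=11
Step 10: on BLACK (6,9): turn L to N, flip to white, move to (5,9). |black|=10
Step 11: on WHITE (5,9): turn R to E, flip to black, move to (5,10). |black|=11
Step 12: on WHITE (5,10): turn R to S, flip to black, move to (6,10). |black|=12
Step 13: on WHITE (6,10): turn R to W, flip to black, move to (6,9). |black|=13
Step 14: on WHITE (6,9): turn R to N, flip to black, move to (5,9). |black|=14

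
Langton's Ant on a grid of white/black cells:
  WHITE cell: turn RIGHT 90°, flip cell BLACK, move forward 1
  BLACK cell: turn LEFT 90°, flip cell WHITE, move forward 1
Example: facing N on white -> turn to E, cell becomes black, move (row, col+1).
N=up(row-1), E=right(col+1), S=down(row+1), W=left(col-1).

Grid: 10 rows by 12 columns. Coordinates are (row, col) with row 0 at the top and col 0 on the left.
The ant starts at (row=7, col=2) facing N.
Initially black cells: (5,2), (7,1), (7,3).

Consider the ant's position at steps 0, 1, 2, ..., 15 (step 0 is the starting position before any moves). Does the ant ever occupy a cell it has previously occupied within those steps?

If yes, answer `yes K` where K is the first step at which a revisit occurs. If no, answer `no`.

Step 1: on WHITE (7,2): turn R to E, flip to black, move to (7,3). |black|=4 — new cell
Step 2: on BLACK (7,3): turn L to N, flip to white, move to (6,3). |black|=3 — new cell
Step 3: on WHITE (6,3): turn R to E, flip to black, move to (6,4). |black|=4 — new cell
Step 4: on WHITE (6,4): turn R to S, flip to black, move to (7,4). |black|=5 — new cell
Step 5: on WHITE (7,4): turn R to W, flip to black, move to (7,3). |black|=6 — REVISIT

Answer: yes 5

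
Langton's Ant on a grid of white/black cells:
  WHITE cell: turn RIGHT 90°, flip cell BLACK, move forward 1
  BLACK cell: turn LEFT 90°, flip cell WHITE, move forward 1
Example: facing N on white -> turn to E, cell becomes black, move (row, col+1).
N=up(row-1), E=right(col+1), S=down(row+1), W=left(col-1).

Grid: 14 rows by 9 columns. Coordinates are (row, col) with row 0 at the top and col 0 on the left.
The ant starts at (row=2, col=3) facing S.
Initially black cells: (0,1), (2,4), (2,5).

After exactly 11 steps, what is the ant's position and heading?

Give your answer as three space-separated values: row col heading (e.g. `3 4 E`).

Answer: 3 5 W

Derivation:
Step 1: on WHITE (2,3): turn R to W, flip to black, move to (2,2). |black|=4
Step 2: on WHITE (2,2): turn R to N, flip to black, move to (1,2). |black|=5
Step 3: on WHITE (1,2): turn R to E, flip to black, move to (1,3). |black|=6
Step 4: on WHITE (1,3): turn R to S, flip to black, move to (2,3). |black|=7
Step 5: on BLACK (2,3): turn L to E, flip to white, move to (2,4). |black|=6
Step 6: on BLACK (2,4): turn L to N, flip to white, move to (1,4). |black|=5
Step 7: on WHITE (1,4): turn R to E, flip to black, move to (1,5). |black|=6
Step 8: on WHITE (1,5): turn R to S, flip to black, move to (2,5). |black|=7
Step 9: on BLACK (2,5): turn L to E, flip to white, move to (2,6). |black|=6
Step 10: on WHITE (2,6): turn R to S, flip to black, move to (3,6). |black|=7
Step 11: on WHITE (3,6): turn R to W, flip to black, move to (3,5). |black|=8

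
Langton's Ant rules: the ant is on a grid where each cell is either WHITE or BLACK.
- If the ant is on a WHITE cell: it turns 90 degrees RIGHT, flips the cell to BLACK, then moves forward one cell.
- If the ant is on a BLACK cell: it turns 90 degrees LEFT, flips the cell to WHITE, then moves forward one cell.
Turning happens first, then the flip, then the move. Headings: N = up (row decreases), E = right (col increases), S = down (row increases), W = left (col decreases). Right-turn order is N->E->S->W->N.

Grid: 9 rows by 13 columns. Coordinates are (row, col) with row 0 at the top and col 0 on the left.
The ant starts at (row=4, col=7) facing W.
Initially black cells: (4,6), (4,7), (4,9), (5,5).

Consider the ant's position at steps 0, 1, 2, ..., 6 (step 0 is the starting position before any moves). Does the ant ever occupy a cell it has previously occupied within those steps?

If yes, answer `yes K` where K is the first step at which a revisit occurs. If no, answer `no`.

Answer: no

Derivation:
Step 1: on BLACK (4,7): turn L to S, flip to white, move to (5,7). |black|=3 — new cell
Step 2: on WHITE (5,7): turn R to W, flip to black, move to (5,6). |black|=4 — new cell
Step 3: on WHITE (5,6): turn R to N, flip to black, move to (4,6). |black|=5 — new cell
Step 4: on BLACK (4,6): turn L to W, flip to white, move to (4,5). |black|=4 — new cell
Step 5: on WHITE (4,5): turn R to N, flip to black, move to (3,5). |black|=5 — new cell
Step 6: on WHITE (3,5): turn R to E, flip to black, move to (3,6). |black|=6 — new cell
No revisit within 6 steps.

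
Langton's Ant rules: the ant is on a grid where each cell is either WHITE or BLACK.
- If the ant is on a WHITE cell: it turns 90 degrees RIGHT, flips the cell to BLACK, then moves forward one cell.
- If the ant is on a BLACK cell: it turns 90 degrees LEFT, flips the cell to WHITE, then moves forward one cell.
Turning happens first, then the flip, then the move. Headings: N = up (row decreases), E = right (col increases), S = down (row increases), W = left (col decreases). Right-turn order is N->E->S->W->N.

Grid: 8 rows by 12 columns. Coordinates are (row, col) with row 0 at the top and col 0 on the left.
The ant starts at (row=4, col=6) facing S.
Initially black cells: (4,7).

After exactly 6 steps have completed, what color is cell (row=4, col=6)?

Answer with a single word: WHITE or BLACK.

Step 1: on WHITE (4,6): turn R to W, flip to black, move to (4,5). |black|=2
Step 2: on WHITE (4,5): turn R to N, flip to black, move to (3,5). |black|=3
Step 3: on WHITE (3,5): turn R to E, flip to black, move to (3,6). |black|=4
Step 4: on WHITE (3,6): turn R to S, flip to black, move to (4,6). |black|=5
Step 5: on BLACK (4,6): turn L to E, flip to white, move to (4,7). |black|=4
Step 6: on BLACK (4,7): turn L to N, flip to white, move to (3,7). |black|=3

Answer: WHITE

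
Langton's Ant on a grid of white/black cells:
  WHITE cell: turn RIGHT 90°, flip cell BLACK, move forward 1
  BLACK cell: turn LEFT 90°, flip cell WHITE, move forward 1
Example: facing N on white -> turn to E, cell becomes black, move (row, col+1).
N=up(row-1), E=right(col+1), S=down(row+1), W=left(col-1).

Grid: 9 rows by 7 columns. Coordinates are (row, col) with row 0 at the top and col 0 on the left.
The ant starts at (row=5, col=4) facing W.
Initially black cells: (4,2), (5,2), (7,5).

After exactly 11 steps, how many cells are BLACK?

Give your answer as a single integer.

Answer: 10

Derivation:
Step 1: on WHITE (5,4): turn R to N, flip to black, move to (4,4). |black|=4
Step 2: on WHITE (4,4): turn R to E, flip to black, move to (4,5). |black|=5
Step 3: on WHITE (4,5): turn R to S, flip to black, move to (5,5). |black|=6
Step 4: on WHITE (5,5): turn R to W, flip to black, move to (5,4). |black|=7
Step 5: on BLACK (5,4): turn L to S, flip to white, move to (6,4). |black|=6
Step 6: on WHITE (6,4): turn R to W, flip to black, move to (6,3). |black|=7
Step 7: on WHITE (6,3): turn R to N, flip to black, move to (5,3). |black|=8
Step 8: on WHITE (5,3): turn R to E, flip to black, move to (5,4). |black|=9
Step 9: on WHITE (5,4): turn R to S, flip to black, move to (6,4). |black|=10
Step 10: on BLACK (6,4): turn L to E, flip to white, move to (6,5). |black|=9
Step 11: on WHITE (6,5): turn R to S, flip to black, move to (7,5). |black|=10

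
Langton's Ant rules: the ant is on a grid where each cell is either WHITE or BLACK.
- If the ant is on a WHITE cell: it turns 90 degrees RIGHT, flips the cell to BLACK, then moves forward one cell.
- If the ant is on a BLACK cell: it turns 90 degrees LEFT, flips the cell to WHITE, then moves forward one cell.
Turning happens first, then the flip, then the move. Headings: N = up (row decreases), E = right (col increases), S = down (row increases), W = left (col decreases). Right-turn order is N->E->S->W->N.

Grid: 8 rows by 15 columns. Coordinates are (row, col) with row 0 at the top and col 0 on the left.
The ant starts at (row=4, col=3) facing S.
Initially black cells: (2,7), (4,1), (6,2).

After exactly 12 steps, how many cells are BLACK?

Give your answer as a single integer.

Answer: 11

Derivation:
Step 1: on WHITE (4,3): turn R to W, flip to black, move to (4,2). |black|=4
Step 2: on WHITE (4,2): turn R to N, flip to black, move to (3,2). |black|=5
Step 3: on WHITE (3,2): turn R to E, flip to black, move to (3,3). |black|=6
Step 4: on WHITE (3,3): turn R to S, flip to black, move to (4,3). |black|=7
Step 5: on BLACK (4,3): turn L to E, flip to white, move to (4,4). |black|=6
Step 6: on WHITE (4,4): turn R to S, flip to black, move to (5,4). |black|=7
Step 7: on WHITE (5,4): turn R to W, flip to black, move to (5,3). |black|=8
Step 8: on WHITE (5,3): turn R to N, flip to black, move to (4,3). |black|=9
Step 9: on WHITE (4,3): turn R to E, flip to black, move to (4,4). |black|=10
Step 10: on BLACK (4,4): turn L to N, flip to white, move to (3,4). |black|=9
Step 11: on WHITE (3,4): turn R to E, flip to black, move to (3,5). |black|=10
Step 12: on WHITE (3,5): turn R to S, flip to black, move to (4,5). |black|=11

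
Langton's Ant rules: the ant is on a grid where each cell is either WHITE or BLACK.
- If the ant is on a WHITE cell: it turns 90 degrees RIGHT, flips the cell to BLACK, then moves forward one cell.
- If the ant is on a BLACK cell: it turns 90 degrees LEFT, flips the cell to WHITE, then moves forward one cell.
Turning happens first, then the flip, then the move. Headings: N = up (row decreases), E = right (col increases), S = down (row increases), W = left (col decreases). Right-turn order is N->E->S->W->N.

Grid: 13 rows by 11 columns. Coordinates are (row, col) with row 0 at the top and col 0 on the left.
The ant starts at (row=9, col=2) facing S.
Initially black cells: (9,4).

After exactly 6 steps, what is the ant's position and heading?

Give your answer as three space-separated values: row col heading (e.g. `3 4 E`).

Step 1: on WHITE (9,2): turn R to W, flip to black, move to (9,1). |black|=2
Step 2: on WHITE (9,1): turn R to N, flip to black, move to (8,1). |black|=3
Step 3: on WHITE (8,1): turn R to E, flip to black, move to (8,2). |black|=4
Step 4: on WHITE (8,2): turn R to S, flip to black, move to (9,2). |black|=5
Step 5: on BLACK (9,2): turn L to E, flip to white, move to (9,3). |black|=4
Step 6: on WHITE (9,3): turn R to S, flip to black, move to (10,3). |black|=5

Answer: 10 3 S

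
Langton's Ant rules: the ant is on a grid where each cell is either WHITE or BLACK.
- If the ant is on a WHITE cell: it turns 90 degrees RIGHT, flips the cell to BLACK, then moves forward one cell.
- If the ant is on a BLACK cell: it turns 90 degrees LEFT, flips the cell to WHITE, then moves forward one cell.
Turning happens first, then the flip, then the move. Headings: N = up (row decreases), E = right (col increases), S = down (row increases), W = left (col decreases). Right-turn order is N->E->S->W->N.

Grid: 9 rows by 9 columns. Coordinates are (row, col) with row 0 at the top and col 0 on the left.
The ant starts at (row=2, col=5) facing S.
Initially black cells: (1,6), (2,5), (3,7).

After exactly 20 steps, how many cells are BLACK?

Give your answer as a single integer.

Step 1: on BLACK (2,5): turn L to E, flip to white, move to (2,6). |black|=2
Step 2: on WHITE (2,6): turn R to S, flip to black, move to (3,6). |black|=3
Step 3: on WHITE (3,6): turn R to W, flip to black, move to (3,5). |black|=4
Step 4: on WHITE (3,5): turn R to N, flip to black, move to (2,5). |black|=5
Step 5: on WHITE (2,5): turn R to E, flip to black, move to (2,6). |black|=6
Step 6: on BLACK (2,6): turn L to N, flip to white, move to (1,6). |black|=5
Step 7: on BLACK (1,6): turn L to W, flip to white, move to (1,5). |black|=4
Step 8: on WHITE (1,5): turn R to N, flip to black, move to (0,5). |black|=5
Step 9: on WHITE (0,5): turn R to E, flip to black, move to (0,6). |black|=6
Step 10: on WHITE (0,6): turn R to S, flip to black, move to (1,6). |black|=7
Step 11: on WHITE (1,6): turn R to W, flip to black, move to (1,5). |black|=8
Step 12: on BLACK (1,5): turn L to S, flip to white, move to (2,5). |black|=7
Step 13: on BLACK (2,5): turn L to E, flip to white, move to (2,6). |black|=6
Step 14: on WHITE (2,6): turn R to S, flip to black, move to (3,6). |black|=7
Step 15: on BLACK (3,6): turn L to E, flip to white, move to (3,7). |black|=6
Step 16: on BLACK (3,7): turn L to N, flip to white, move to (2,7). |black|=5
Step 17: on WHITE (2,7): turn R to E, flip to black, move to (2,8). |black|=6
Step 18: on WHITE (2,8): turn R to S, flip to black, move to (3,8). |black|=7
Step 19: on WHITE (3,8): turn R to W, flip to black, move to (3,7). |black|=8
Step 20: on WHITE (3,7): turn R to N, flip to black, move to (2,7). |black|=9

Answer: 9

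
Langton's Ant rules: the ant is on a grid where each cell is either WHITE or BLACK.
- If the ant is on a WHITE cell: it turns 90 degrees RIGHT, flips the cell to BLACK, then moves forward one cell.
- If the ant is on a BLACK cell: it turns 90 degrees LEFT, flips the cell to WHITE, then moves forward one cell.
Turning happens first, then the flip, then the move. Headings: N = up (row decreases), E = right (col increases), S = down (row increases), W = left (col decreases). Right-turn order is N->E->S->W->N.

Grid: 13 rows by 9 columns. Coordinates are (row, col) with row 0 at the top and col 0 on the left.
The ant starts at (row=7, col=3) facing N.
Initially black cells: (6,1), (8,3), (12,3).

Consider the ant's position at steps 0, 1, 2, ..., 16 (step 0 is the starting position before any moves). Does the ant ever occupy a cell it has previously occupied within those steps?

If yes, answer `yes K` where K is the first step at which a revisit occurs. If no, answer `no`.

Step 1: on WHITE (7,3): turn R to E, flip to black, move to (7,4). |black|=4 — new cell
Step 2: on WHITE (7,4): turn R to S, flip to black, move to (8,4). |black|=5 — new cell
Step 3: on WHITE (8,4): turn R to W, flip to black, move to (8,3). |black|=6 — new cell
Step 4: on BLACK (8,3): turn L to S, flip to white, move to (9,3). |black|=5 — new cell
Step 5: on WHITE (9,3): turn R to W, flip to black, move to (9,2). |black|=6 — new cell
Step 6: on WHITE (9,2): turn R to N, flip to black, move to (8,2). |black|=7 — new cell
Step 7: on WHITE (8,2): turn R to E, flip to black, move to (8,3). |black|=8 — REVISIT

Answer: yes 7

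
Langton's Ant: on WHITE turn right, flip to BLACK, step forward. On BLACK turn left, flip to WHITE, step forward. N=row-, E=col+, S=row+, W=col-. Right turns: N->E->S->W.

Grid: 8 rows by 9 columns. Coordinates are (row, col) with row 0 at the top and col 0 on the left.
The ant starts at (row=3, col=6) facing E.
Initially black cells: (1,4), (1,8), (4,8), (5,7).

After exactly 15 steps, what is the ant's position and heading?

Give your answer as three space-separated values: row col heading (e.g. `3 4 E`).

Answer: 3 5 S

Derivation:
Step 1: on WHITE (3,6): turn R to S, flip to black, move to (4,6). |black|=5
Step 2: on WHITE (4,6): turn R to W, flip to black, move to (4,5). |black|=6
Step 3: on WHITE (4,5): turn R to N, flip to black, move to (3,5). |black|=7
Step 4: on WHITE (3,5): turn R to E, flip to black, move to (3,6). |black|=8
Step 5: on BLACK (3,6): turn L to N, flip to white, move to (2,6). |black|=7
Step 6: on WHITE (2,6): turn R to E, flip to black, move to (2,7). |black|=8
Step 7: on WHITE (2,7): turn R to S, flip to black, move to (3,7). |black|=9
Step 8: on WHITE (3,7): turn R to W, flip to black, move to (3,6). |black|=10
Step 9: on WHITE (3,6): turn R to N, flip to black, move to (2,6). |black|=11
Step 10: on BLACK (2,6): turn L to W, flip to white, move to (2,5). |black|=10
Step 11: on WHITE (2,5): turn R to N, flip to black, move to (1,5). |black|=11
Step 12: on WHITE (1,5): turn R to E, flip to black, move to (1,6). |black|=12
Step 13: on WHITE (1,6): turn R to S, flip to black, move to (2,6). |black|=13
Step 14: on WHITE (2,6): turn R to W, flip to black, move to (2,5). |black|=14
Step 15: on BLACK (2,5): turn L to S, flip to white, move to (3,5). |black|=13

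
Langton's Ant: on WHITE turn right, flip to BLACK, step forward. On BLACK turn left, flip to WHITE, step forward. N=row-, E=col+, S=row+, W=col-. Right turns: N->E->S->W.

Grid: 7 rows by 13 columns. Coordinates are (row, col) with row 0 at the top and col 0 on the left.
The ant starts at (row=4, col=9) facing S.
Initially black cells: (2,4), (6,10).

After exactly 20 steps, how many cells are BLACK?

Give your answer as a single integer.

Answer: 8

Derivation:
Step 1: on WHITE (4,9): turn R to W, flip to black, move to (4,8). |black|=3
Step 2: on WHITE (4,8): turn R to N, flip to black, move to (3,8). |black|=4
Step 3: on WHITE (3,8): turn R to E, flip to black, move to (3,9). |black|=5
Step 4: on WHITE (3,9): turn R to S, flip to black, move to (4,9). |black|=6
Step 5: on BLACK (4,9): turn L to E, flip to white, move to (4,10). |black|=5
Step 6: on WHITE (4,10): turn R to S, flip to black, move to (5,10). |black|=6
Step 7: on WHITE (5,10): turn R to W, flip to black, move to (5,9). |black|=7
Step 8: on WHITE (5,9): turn R to N, flip to black, move to (4,9). |black|=8
Step 9: on WHITE (4,9): turn R to E, flip to black, move to (4,10). |black|=9
Step 10: on BLACK (4,10): turn L to N, flip to white, move to (3,10). |black|=8
Step 11: on WHITE (3,10): turn R to E, flip to black, move to (3,11). |black|=9
Step 12: on WHITE (3,11): turn R to S, flip to black, move to (4,11). |black|=10
Step 13: on WHITE (4,11): turn R to W, flip to black, move to (4,10). |black|=11
Step 14: on WHITE (4,10): turn R to N, flip to black, move to (3,10). |black|=12
Step 15: on BLACK (3,10): turn L to W, flip to white, move to (3,9). |black|=11
Step 16: on BLACK (3,9): turn L to S, flip to white, move to (4,9). |black|=10
Step 17: on BLACK (4,9): turn L to E, flip to white, move to (4,10). |black|=9
Step 18: on BLACK (4,10): turn L to N, flip to white, move to (3,10). |black|=8
Step 19: on WHITE (3,10): turn R to E, flip to black, move to (3,11). |black|=9
Step 20: on BLACK (3,11): turn L to N, flip to white, move to (2,11). |black|=8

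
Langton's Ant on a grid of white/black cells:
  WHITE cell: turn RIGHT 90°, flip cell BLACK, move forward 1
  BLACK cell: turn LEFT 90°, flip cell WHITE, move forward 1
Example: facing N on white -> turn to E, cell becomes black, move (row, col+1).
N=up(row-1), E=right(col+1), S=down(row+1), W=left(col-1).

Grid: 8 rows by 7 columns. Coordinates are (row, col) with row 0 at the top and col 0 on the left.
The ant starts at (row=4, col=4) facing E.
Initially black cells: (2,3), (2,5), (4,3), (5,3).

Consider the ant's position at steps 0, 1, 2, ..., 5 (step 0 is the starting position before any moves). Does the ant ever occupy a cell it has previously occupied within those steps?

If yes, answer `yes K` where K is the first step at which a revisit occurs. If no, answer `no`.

Answer: no

Derivation:
Step 1: on WHITE (4,4): turn R to S, flip to black, move to (5,4). |black|=5 — new cell
Step 2: on WHITE (5,4): turn R to W, flip to black, move to (5,3). |black|=6 — new cell
Step 3: on BLACK (5,3): turn L to S, flip to white, move to (6,3). |black|=5 — new cell
Step 4: on WHITE (6,3): turn R to W, flip to black, move to (6,2). |black|=6 — new cell
Step 5: on WHITE (6,2): turn R to N, flip to black, move to (5,2). |black|=7 — new cell
No revisit within 5 steps.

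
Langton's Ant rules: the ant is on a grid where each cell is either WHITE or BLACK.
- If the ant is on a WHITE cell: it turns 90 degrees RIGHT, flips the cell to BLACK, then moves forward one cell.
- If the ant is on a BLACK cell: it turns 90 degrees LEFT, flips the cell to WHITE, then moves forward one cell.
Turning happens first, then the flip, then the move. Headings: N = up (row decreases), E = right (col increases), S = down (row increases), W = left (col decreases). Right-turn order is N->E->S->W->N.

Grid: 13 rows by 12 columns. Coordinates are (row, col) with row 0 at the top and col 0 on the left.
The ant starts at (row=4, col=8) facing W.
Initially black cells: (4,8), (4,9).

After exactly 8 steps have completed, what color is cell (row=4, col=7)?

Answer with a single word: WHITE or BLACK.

Step 1: on BLACK (4,8): turn L to S, flip to white, move to (5,8). |black|=1
Step 2: on WHITE (5,8): turn R to W, flip to black, move to (5,7). |black|=2
Step 3: on WHITE (5,7): turn R to N, flip to black, move to (4,7). |black|=3
Step 4: on WHITE (4,7): turn R to E, flip to black, move to (4,8). |black|=4
Step 5: on WHITE (4,8): turn R to S, flip to black, move to (5,8). |black|=5
Step 6: on BLACK (5,8): turn L to E, flip to white, move to (5,9). |black|=4
Step 7: on WHITE (5,9): turn R to S, flip to black, move to (6,9). |black|=5
Step 8: on WHITE (6,9): turn R to W, flip to black, move to (6,8). |black|=6

Answer: BLACK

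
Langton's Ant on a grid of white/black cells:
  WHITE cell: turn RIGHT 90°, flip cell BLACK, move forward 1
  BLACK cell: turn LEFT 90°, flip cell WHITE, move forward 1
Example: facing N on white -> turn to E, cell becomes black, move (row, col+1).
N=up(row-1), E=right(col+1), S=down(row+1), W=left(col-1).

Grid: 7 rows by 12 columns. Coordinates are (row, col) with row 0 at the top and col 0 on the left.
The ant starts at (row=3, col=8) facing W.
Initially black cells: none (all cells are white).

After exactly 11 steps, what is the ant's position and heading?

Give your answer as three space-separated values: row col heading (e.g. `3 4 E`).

Answer: 5 9 S

Derivation:
Step 1: on WHITE (3,8): turn R to N, flip to black, move to (2,8). |black|=1
Step 2: on WHITE (2,8): turn R to E, flip to black, move to (2,9). |black|=2
Step 3: on WHITE (2,9): turn R to S, flip to black, move to (3,9). |black|=3
Step 4: on WHITE (3,9): turn R to W, flip to black, move to (3,8). |black|=4
Step 5: on BLACK (3,8): turn L to S, flip to white, move to (4,8). |black|=3
Step 6: on WHITE (4,8): turn R to W, flip to black, move to (4,7). |black|=4
Step 7: on WHITE (4,7): turn R to N, flip to black, move to (3,7). |black|=5
Step 8: on WHITE (3,7): turn R to E, flip to black, move to (3,8). |black|=6
Step 9: on WHITE (3,8): turn R to S, flip to black, move to (4,8). |black|=7
Step 10: on BLACK (4,8): turn L to E, flip to white, move to (4,9). |black|=6
Step 11: on WHITE (4,9): turn R to S, flip to black, move to (5,9). |black|=7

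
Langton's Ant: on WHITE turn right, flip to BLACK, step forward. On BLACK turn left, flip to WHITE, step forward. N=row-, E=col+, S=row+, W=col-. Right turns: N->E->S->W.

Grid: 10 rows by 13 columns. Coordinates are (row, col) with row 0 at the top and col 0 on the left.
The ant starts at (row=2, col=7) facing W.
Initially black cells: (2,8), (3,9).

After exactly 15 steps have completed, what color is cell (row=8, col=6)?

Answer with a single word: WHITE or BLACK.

Step 1: on WHITE (2,7): turn R to N, flip to black, move to (1,7). |black|=3
Step 2: on WHITE (1,7): turn R to E, flip to black, move to (1,8). |black|=4
Step 3: on WHITE (1,8): turn R to S, flip to black, move to (2,8). |black|=5
Step 4: on BLACK (2,8): turn L to E, flip to white, move to (2,9). |black|=4
Step 5: on WHITE (2,9): turn R to S, flip to black, move to (3,9). |black|=5
Step 6: on BLACK (3,9): turn L to E, flip to white, move to (3,10). |black|=4
Step 7: on WHITE (3,10): turn R to S, flip to black, move to (4,10). |black|=5
Step 8: on WHITE (4,10): turn R to W, flip to black, move to (4,9). |black|=6
Step 9: on WHITE (4,9): turn R to N, flip to black, move to (3,9). |black|=7
Step 10: on WHITE (3,9): turn R to E, flip to black, move to (3,10). |black|=8
Step 11: on BLACK (3,10): turn L to N, flip to white, move to (2,10). |black|=7
Step 12: on WHITE (2,10): turn R to E, flip to black, move to (2,11). |black|=8
Step 13: on WHITE (2,11): turn R to S, flip to black, move to (3,11). |black|=9
Step 14: on WHITE (3,11): turn R to W, flip to black, move to (3,10). |black|=10
Step 15: on WHITE (3,10): turn R to N, flip to black, move to (2,10). |black|=11

Answer: WHITE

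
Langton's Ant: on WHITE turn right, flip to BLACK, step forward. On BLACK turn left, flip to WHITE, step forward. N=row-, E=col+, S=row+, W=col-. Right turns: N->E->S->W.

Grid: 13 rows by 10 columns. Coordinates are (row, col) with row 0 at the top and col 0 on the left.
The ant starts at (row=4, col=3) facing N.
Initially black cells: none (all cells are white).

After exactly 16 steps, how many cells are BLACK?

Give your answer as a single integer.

Answer: 8

Derivation:
Step 1: on WHITE (4,3): turn R to E, flip to black, move to (4,4). |black|=1
Step 2: on WHITE (4,4): turn R to S, flip to black, move to (5,4). |black|=2
Step 3: on WHITE (5,4): turn R to W, flip to black, move to (5,3). |black|=3
Step 4: on WHITE (5,3): turn R to N, flip to black, move to (4,3). |black|=4
Step 5: on BLACK (4,3): turn L to W, flip to white, move to (4,2). |black|=3
Step 6: on WHITE (4,2): turn R to N, flip to black, move to (3,2). |black|=4
Step 7: on WHITE (3,2): turn R to E, flip to black, move to (3,3). |black|=5
Step 8: on WHITE (3,3): turn R to S, flip to black, move to (4,3). |black|=6
Step 9: on WHITE (4,3): turn R to W, flip to black, move to (4,2). |black|=7
Step 10: on BLACK (4,2): turn L to S, flip to white, move to (5,2). |black|=6
Step 11: on WHITE (5,2): turn R to W, flip to black, move to (5,1). |black|=7
Step 12: on WHITE (5,1): turn R to N, flip to black, move to (4,1). |black|=8
Step 13: on WHITE (4,1): turn R to E, flip to black, move to (4,2). |black|=9
Step 14: on WHITE (4,2): turn R to S, flip to black, move to (5,2). |black|=10
Step 15: on BLACK (5,2): turn L to E, flip to white, move to (5,3). |black|=9
Step 16: on BLACK (5,3): turn L to N, flip to white, move to (4,3). |black|=8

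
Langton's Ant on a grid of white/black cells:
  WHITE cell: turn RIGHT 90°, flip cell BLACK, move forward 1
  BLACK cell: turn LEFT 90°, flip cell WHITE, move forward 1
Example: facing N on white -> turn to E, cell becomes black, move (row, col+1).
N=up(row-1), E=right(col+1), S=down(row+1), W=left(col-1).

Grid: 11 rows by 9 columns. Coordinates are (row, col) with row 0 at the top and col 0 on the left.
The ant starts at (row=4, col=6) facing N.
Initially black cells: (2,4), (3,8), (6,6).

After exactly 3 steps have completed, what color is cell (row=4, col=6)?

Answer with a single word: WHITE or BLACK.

Step 1: on WHITE (4,6): turn R to E, flip to black, move to (4,7). |black|=4
Step 2: on WHITE (4,7): turn R to S, flip to black, move to (5,7). |black|=5
Step 3: on WHITE (5,7): turn R to W, flip to black, move to (5,6). |black|=6

Answer: BLACK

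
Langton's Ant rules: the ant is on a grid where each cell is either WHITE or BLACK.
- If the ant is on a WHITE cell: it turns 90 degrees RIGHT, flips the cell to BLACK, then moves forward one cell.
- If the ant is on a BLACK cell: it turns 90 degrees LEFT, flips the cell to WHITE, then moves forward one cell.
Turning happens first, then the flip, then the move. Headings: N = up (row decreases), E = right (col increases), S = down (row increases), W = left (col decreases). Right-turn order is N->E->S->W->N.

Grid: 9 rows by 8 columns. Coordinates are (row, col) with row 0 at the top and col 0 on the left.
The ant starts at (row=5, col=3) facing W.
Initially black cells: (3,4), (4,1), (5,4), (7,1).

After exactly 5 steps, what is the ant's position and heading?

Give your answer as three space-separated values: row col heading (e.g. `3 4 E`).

Step 1: on WHITE (5,3): turn R to N, flip to black, move to (4,3). |black|=5
Step 2: on WHITE (4,3): turn R to E, flip to black, move to (4,4). |black|=6
Step 3: on WHITE (4,4): turn R to S, flip to black, move to (5,4). |black|=7
Step 4: on BLACK (5,4): turn L to E, flip to white, move to (5,5). |black|=6
Step 5: on WHITE (5,5): turn R to S, flip to black, move to (6,5). |black|=7

Answer: 6 5 S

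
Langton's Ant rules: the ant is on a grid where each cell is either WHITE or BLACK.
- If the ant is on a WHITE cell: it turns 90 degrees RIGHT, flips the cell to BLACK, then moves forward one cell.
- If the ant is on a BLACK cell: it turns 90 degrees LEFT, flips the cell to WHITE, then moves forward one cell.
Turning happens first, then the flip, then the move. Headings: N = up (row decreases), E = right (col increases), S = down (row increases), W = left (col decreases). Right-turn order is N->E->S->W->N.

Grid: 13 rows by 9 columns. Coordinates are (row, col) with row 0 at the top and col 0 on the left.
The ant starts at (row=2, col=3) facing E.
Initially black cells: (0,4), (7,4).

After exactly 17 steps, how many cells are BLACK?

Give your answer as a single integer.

Answer: 9

Derivation:
Step 1: on WHITE (2,3): turn R to S, flip to black, move to (3,3). |black|=3
Step 2: on WHITE (3,3): turn R to W, flip to black, move to (3,2). |black|=4
Step 3: on WHITE (3,2): turn R to N, flip to black, move to (2,2). |black|=5
Step 4: on WHITE (2,2): turn R to E, flip to black, move to (2,3). |black|=6
Step 5: on BLACK (2,3): turn L to N, flip to white, move to (1,3). |black|=5
Step 6: on WHITE (1,3): turn R to E, flip to black, move to (1,4). |black|=6
Step 7: on WHITE (1,4): turn R to S, flip to black, move to (2,4). |black|=7
Step 8: on WHITE (2,4): turn R to W, flip to black, move to (2,3). |black|=8
Step 9: on WHITE (2,3): turn R to N, flip to black, move to (1,3). |black|=9
Step 10: on BLACK (1,3): turn L to W, flip to white, move to (1,2). |black|=8
Step 11: on WHITE (1,2): turn R to N, flip to black, move to (0,2). |black|=9
Step 12: on WHITE (0,2): turn R to E, flip to black, move to (0,3). |black|=10
Step 13: on WHITE (0,3): turn R to S, flip to black, move to (1,3). |black|=11
Step 14: on WHITE (1,3): turn R to W, flip to black, move to (1,2). |black|=12
Step 15: on BLACK (1,2): turn L to S, flip to white, move to (2,2). |black|=11
Step 16: on BLACK (2,2): turn L to E, flip to white, move to (2,3). |black|=10
Step 17: on BLACK (2,3): turn L to N, flip to white, move to (1,3). |black|=9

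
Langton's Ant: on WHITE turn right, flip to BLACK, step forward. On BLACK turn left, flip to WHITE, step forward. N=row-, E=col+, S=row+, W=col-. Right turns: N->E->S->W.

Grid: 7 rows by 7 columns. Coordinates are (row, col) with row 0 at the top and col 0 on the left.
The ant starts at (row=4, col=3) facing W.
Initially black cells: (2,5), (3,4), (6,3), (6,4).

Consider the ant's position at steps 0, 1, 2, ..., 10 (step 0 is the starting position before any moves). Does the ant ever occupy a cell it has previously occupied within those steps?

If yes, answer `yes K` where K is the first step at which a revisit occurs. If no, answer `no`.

Answer: yes 8

Derivation:
Step 1: on WHITE (4,3): turn R to N, flip to black, move to (3,3). |black|=5 — new cell
Step 2: on WHITE (3,3): turn R to E, flip to black, move to (3,4). |black|=6 — new cell
Step 3: on BLACK (3,4): turn L to N, flip to white, move to (2,4). |black|=5 — new cell
Step 4: on WHITE (2,4): turn R to E, flip to black, move to (2,5). |black|=6 — new cell
Step 5: on BLACK (2,5): turn L to N, flip to white, move to (1,5). |black|=5 — new cell
Step 6: on WHITE (1,5): turn R to E, flip to black, move to (1,6). |black|=6 — new cell
Step 7: on WHITE (1,6): turn R to S, flip to black, move to (2,6). |black|=7 — new cell
Step 8: on WHITE (2,6): turn R to W, flip to black, move to (2,5). |black|=8 — REVISIT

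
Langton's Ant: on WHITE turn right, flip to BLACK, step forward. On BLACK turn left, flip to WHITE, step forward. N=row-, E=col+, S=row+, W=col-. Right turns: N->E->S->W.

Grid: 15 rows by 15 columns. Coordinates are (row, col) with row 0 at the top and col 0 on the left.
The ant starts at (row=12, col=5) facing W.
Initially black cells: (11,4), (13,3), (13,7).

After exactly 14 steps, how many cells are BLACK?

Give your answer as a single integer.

Answer: 13

Derivation:
Step 1: on WHITE (12,5): turn R to N, flip to black, move to (11,5). |black|=4
Step 2: on WHITE (11,5): turn R to E, flip to black, move to (11,6). |black|=5
Step 3: on WHITE (11,6): turn R to S, flip to black, move to (12,6). |black|=6
Step 4: on WHITE (12,6): turn R to W, flip to black, move to (12,5). |black|=7
Step 5: on BLACK (12,5): turn L to S, flip to white, move to (13,5). |black|=6
Step 6: on WHITE (13,5): turn R to W, flip to black, move to (13,4). |black|=7
Step 7: on WHITE (13,4): turn R to N, flip to black, move to (12,4). |black|=8
Step 8: on WHITE (12,4): turn R to E, flip to black, move to (12,5). |black|=9
Step 9: on WHITE (12,5): turn R to S, flip to black, move to (13,5). |black|=10
Step 10: on BLACK (13,5): turn L to E, flip to white, move to (13,6). |black|=9
Step 11: on WHITE (13,6): turn R to S, flip to black, move to (14,6). |black|=10
Step 12: on WHITE (14,6): turn R to W, flip to black, move to (14,5). |black|=11
Step 13: on WHITE (14,5): turn R to N, flip to black, move to (13,5). |black|=12
Step 14: on WHITE (13,5): turn R to E, flip to black, move to (13,6). |black|=13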